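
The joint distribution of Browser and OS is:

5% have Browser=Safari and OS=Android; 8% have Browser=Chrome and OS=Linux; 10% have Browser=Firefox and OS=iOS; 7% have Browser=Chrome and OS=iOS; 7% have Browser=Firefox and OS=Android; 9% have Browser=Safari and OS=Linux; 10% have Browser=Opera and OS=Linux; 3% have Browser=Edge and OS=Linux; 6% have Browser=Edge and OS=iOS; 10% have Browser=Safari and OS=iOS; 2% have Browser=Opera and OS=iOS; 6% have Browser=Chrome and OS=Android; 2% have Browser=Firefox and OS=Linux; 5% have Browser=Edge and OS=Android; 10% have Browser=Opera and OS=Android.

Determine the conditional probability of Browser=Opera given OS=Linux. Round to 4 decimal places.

0.3125

P(OS=Linux) = 0.08 + 0.02 + 0.09 + 0.03 + 0.10 = 0.32.
P(Browser=Opera | OS=Linux) = 0.10/0.32 = 0.3125.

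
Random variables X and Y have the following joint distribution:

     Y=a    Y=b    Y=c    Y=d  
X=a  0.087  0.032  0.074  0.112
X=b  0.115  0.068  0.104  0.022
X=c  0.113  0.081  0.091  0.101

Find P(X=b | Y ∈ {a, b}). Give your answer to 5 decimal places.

P(Y=a) = 0.087 + 0.115 + 0.113 = 0.315.
P(Y=b) = 0.032 + 0.068 + 0.081 = 0.181.
P(Y ∈ {a, b}) = 0.315 + 0.181 = 0.496; P(X=b, Y ∈ {a, b}) = 0.115 + 0.068 = 0.183.
P(X=b | Y ∈ {a, b}) = 0.183/0.496 = 0.36895.

0.36895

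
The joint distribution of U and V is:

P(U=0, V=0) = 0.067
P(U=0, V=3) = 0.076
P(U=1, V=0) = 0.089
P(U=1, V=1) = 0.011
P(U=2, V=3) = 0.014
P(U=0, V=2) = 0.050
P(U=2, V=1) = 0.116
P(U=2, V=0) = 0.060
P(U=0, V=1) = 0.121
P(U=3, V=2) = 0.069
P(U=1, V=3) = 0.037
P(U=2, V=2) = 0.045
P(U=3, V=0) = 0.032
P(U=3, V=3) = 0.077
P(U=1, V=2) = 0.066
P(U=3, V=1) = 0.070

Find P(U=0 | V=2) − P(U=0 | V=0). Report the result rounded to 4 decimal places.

-0.0528

P(V=2) = 0.050 + 0.066 + 0.045 + 0.069 = 0.230; P(U=0 | V=2) = 0.050/0.230 = 0.21739.
P(V=0) = 0.067 + 0.089 + 0.060 + 0.032 = 0.248; P(U=0 | V=0) = 0.067/0.248 = 0.27016.
Difference = -0.0528.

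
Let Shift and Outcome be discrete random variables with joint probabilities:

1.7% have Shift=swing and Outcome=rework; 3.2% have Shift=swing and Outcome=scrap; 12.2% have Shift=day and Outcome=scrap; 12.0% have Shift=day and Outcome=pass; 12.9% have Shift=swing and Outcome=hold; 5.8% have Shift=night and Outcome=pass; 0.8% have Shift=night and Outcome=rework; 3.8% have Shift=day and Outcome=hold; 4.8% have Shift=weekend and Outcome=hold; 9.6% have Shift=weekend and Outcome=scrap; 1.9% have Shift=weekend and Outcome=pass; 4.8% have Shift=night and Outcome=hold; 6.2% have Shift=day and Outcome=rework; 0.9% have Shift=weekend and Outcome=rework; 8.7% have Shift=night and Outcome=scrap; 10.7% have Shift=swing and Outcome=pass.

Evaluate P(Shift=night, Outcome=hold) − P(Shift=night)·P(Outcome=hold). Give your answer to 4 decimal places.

-0.0049

P(Shift=night) = 0.058 + 0.008 + 0.087 + 0.048 = 0.201.
P(Outcome=hold) = 0.038 + 0.129 + 0.048 + 0.048 = 0.263.
P(Shift=night, Outcome=hold) − P(Shift=night)P(Outcome=hold) = 0.048 − 0.201×0.263 = -0.0049.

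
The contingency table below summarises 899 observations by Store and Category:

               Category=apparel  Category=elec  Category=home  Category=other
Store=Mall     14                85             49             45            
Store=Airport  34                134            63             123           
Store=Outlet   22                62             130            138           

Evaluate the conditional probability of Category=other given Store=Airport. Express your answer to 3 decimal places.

0.347

Total with Store=Airport: 34 + 134 + 63 + 123 = 354.
P(Category=other | Store=Airport) = 123/354 = 0.347.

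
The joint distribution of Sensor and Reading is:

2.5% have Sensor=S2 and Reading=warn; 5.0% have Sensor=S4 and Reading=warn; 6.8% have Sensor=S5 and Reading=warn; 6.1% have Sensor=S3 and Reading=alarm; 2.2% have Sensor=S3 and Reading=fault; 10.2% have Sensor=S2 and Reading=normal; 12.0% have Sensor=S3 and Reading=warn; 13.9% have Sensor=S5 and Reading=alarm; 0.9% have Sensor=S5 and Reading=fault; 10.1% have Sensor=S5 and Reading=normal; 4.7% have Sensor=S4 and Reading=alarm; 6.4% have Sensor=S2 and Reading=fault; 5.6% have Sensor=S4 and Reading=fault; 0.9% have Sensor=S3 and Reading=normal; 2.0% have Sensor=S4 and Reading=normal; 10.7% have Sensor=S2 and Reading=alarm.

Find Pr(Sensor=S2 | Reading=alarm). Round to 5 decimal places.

P(Reading=alarm) = 0.107 + 0.061 + 0.047 + 0.139 = 0.354.
P(Sensor=S2 | Reading=alarm) = 0.107/0.354 = 0.30226.

0.30226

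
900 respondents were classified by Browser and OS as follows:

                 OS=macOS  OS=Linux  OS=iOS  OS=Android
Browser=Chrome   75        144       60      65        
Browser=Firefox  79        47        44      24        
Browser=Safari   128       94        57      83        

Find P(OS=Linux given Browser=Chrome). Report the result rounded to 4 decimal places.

Total with Browser=Chrome: 75 + 144 + 60 + 65 = 344.
P(OS=Linux | Browser=Chrome) = 144/344 = 0.4186.

0.4186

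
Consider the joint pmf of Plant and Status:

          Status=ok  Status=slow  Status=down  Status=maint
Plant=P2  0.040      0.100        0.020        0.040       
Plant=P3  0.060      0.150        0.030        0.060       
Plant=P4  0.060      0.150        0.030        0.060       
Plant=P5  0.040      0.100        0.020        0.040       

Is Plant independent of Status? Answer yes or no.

yes

Every cell satisfies P(Plant,Status) = P(Plant)·P(Status). For instance P(Plant=P2) = 0.200, P(Status=ok) = 0.200, and 0.200×0.200 = 0.040 matches the joint entry. So Plant and Status are independent.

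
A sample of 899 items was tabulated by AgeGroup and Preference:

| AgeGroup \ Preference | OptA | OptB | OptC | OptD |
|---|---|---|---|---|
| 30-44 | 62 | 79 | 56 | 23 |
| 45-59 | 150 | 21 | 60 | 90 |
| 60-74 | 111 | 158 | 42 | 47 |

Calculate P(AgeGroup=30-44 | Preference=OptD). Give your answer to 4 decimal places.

0.1438

Total with Preference=OptD: 23 + 90 + 47 = 160.
P(AgeGroup=30-44 | Preference=OptD) = 23/160 = 0.1438.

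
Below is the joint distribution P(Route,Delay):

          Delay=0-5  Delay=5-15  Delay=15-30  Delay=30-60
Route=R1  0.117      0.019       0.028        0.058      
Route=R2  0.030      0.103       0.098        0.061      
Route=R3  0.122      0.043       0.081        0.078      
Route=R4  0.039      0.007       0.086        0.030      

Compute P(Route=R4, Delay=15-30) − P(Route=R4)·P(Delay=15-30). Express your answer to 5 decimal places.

0.03853

P(Route=R4) = 0.039 + 0.007 + 0.086 + 0.030 = 0.162.
P(Delay=15-30) = 0.028 + 0.098 + 0.081 + 0.086 = 0.293.
P(Route=R4, Delay=15-30) − P(Route=R4)P(Delay=15-30) = 0.086 − 0.162×0.293 = 0.03853.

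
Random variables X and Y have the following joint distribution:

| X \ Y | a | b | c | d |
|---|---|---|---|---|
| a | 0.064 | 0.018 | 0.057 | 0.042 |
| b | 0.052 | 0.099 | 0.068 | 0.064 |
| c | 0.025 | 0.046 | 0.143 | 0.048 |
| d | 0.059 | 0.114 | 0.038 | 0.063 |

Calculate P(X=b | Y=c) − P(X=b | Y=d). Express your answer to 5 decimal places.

P(Y=c) = 0.057 + 0.068 + 0.143 + 0.038 = 0.306; P(X=b | Y=c) = 0.068/0.306 = 0.222222.
P(Y=d) = 0.042 + 0.064 + 0.048 + 0.063 = 0.217; P(X=b | Y=d) = 0.064/0.217 = 0.294931.
Difference = -0.07271.

-0.07271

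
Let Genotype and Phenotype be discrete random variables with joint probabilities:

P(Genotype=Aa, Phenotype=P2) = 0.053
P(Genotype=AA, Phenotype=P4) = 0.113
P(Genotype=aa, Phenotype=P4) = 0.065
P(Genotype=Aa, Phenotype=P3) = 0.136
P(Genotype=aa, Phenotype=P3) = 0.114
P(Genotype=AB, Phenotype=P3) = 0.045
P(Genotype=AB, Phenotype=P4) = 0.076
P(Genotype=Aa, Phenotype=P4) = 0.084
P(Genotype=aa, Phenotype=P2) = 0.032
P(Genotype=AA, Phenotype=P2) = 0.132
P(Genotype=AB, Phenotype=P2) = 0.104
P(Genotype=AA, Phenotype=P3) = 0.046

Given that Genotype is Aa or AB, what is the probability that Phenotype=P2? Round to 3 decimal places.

P(Genotype=Aa) = 0.053 + 0.136 + 0.084 = 0.273.
P(Genotype=AB) = 0.104 + 0.045 + 0.076 = 0.225.
P(Genotype ∈ {Aa, AB}) = 0.273 + 0.225 = 0.498; P(Phenotype=P2, Genotype ∈ {Aa, AB}) = 0.053 + 0.104 = 0.157.
P(Phenotype=P2 | Genotype ∈ {Aa, AB}) = 0.157/0.498 = 0.315.

0.315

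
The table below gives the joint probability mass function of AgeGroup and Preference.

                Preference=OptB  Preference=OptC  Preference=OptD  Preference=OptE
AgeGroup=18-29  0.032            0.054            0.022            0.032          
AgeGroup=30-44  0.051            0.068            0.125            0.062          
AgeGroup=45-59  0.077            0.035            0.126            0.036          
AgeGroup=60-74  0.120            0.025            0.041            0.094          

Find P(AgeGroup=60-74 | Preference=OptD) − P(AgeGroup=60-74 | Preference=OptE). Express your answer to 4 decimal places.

-0.2891

P(Preference=OptD) = 0.022 + 0.125 + 0.126 + 0.041 = 0.314; P(AgeGroup=60-74 | Preference=OptD) = 0.041/0.314 = 0.13057.
P(Preference=OptE) = 0.032 + 0.062 + 0.036 + 0.094 = 0.224; P(AgeGroup=60-74 | Preference=OptE) = 0.094/0.224 = 0.41964.
Difference = -0.2891.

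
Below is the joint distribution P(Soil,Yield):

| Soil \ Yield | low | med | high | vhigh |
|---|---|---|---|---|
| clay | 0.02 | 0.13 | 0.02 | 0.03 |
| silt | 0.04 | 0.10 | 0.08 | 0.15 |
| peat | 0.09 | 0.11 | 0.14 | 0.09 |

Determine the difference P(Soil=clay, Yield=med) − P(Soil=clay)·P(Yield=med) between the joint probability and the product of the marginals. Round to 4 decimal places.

P(Soil=clay) = 0.02 + 0.13 + 0.02 + 0.03 = 0.20.
P(Yield=med) = 0.13 + 0.10 + 0.11 = 0.34.
P(Soil=clay, Yield=med) − P(Soil=clay)P(Yield=med) = 0.13 − 0.20×0.34 = 0.0620.

0.0620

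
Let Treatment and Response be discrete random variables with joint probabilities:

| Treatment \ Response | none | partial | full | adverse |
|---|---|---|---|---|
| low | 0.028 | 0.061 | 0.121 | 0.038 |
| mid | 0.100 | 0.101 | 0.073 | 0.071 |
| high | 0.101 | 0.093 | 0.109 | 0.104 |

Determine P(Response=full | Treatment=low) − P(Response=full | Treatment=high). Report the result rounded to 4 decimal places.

0.2201

P(Treatment=low) = 0.028 + 0.061 + 0.121 + 0.038 = 0.248; P(Response=full | Treatment=low) = 0.121/0.248 = 0.48790.
P(Treatment=high) = 0.101 + 0.093 + 0.109 + 0.104 = 0.407; P(Response=full | Treatment=high) = 0.109/0.407 = 0.26781.
Difference = 0.2201.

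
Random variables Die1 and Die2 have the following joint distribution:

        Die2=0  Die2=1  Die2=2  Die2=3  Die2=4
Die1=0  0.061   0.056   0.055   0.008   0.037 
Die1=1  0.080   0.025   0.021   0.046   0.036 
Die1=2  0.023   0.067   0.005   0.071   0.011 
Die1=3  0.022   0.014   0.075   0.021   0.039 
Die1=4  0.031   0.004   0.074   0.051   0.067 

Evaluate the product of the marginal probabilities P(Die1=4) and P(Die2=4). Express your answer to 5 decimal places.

P(Die1=4) = 0.031 + 0.004 + 0.074 + 0.051 + 0.067 = 0.227.
P(Die2=4) = 0.037 + 0.036 + 0.011 + 0.039 + 0.067 = 0.190.
Product: 0.227 × 0.190 = 0.04313.

0.04313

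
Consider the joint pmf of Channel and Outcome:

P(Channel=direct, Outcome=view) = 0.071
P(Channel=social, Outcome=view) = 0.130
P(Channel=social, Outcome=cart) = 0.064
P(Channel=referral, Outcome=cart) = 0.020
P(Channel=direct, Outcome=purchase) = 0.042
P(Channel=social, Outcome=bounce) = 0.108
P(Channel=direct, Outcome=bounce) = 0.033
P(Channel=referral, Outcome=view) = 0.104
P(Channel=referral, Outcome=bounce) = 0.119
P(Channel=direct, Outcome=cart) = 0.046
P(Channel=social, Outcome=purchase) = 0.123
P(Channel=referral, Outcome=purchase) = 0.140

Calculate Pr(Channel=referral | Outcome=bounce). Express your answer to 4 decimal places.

P(Outcome=bounce) = 0.108 + 0.033 + 0.119 = 0.260.
P(Channel=referral | Outcome=bounce) = 0.119/0.260 = 0.4577.

0.4577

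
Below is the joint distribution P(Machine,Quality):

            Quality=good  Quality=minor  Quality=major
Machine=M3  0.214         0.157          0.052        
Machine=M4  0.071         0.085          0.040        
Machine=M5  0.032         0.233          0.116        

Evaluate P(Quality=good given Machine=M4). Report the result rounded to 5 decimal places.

P(Machine=M4) = 0.071 + 0.085 + 0.040 = 0.196.
P(Quality=good | Machine=M4) = 0.071/0.196 = 0.36224.

0.36224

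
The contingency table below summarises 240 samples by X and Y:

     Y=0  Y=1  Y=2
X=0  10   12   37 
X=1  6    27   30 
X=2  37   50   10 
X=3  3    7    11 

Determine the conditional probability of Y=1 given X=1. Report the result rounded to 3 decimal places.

Total with X=1: 6 + 27 + 30 = 63.
P(Y=1 | X=1) = 27/63 = 0.429.

0.429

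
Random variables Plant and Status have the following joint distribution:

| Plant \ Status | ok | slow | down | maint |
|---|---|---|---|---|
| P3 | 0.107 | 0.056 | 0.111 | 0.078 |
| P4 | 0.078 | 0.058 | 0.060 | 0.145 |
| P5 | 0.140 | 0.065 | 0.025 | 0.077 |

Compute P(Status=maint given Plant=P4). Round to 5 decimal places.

P(Plant=P4) = 0.078 + 0.058 + 0.060 + 0.145 = 0.341.
P(Status=maint | Plant=P4) = 0.145/0.341 = 0.42522.

0.42522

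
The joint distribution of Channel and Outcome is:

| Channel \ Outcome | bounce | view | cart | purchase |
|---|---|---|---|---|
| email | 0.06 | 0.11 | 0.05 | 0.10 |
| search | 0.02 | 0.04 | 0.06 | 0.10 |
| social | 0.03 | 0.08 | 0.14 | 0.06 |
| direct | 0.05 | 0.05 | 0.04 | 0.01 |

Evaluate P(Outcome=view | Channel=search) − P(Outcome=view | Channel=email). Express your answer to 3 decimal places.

P(Channel=search) = 0.02 + 0.04 + 0.06 + 0.10 = 0.22; P(Outcome=view | Channel=search) = 0.04/0.22 = 0.1818.
P(Channel=email) = 0.06 + 0.11 + 0.05 + 0.10 = 0.32; P(Outcome=view | Channel=email) = 0.11/0.32 = 0.3438.
Difference = -0.162.

-0.162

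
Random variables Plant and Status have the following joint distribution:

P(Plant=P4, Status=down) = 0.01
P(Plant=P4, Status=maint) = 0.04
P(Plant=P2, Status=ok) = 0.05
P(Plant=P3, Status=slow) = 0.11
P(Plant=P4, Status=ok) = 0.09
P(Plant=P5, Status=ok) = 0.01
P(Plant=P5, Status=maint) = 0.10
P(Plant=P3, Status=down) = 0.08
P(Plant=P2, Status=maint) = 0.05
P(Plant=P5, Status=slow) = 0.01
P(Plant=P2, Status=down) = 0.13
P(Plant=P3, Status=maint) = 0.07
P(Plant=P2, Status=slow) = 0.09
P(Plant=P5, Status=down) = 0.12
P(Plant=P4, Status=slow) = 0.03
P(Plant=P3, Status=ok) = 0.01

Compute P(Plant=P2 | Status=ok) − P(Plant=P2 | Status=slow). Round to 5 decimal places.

-0.06250

P(Status=ok) = 0.05 + 0.01 + 0.09 + 0.01 = 0.16; P(Plant=P2 | Status=ok) = 0.05/0.16 = 0.312500.
P(Status=slow) = 0.09 + 0.11 + 0.03 + 0.01 = 0.24; P(Plant=P2 | Status=slow) = 0.09/0.24 = 0.375000.
Difference = -0.06250.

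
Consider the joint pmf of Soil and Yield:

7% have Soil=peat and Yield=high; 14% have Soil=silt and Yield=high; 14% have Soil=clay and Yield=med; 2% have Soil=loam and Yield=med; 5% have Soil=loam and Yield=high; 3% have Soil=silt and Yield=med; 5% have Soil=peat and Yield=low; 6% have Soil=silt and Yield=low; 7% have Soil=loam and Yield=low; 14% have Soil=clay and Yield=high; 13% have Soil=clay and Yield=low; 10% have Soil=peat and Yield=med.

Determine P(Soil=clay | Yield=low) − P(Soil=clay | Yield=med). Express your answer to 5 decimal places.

P(Yield=low) = 0.07 + 0.13 + 0.06 + 0.05 = 0.31; P(Soil=clay | Yield=low) = 0.13/0.31 = 0.419355.
P(Yield=med) = 0.02 + 0.14 + 0.03 + 0.10 = 0.29; P(Soil=clay | Yield=med) = 0.14/0.29 = 0.482759.
Difference = -0.06340.

-0.06340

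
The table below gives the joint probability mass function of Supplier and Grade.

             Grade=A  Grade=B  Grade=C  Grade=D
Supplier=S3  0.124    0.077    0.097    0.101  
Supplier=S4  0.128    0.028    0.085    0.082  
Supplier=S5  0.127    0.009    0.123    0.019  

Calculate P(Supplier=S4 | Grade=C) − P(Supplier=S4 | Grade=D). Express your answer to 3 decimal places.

-0.127

P(Grade=C) = 0.097 + 0.085 + 0.123 = 0.305; P(Supplier=S4 | Grade=C) = 0.085/0.305 = 0.2787.
P(Grade=D) = 0.101 + 0.082 + 0.019 = 0.202; P(Supplier=S4 | Grade=D) = 0.082/0.202 = 0.4059.
Difference = -0.127.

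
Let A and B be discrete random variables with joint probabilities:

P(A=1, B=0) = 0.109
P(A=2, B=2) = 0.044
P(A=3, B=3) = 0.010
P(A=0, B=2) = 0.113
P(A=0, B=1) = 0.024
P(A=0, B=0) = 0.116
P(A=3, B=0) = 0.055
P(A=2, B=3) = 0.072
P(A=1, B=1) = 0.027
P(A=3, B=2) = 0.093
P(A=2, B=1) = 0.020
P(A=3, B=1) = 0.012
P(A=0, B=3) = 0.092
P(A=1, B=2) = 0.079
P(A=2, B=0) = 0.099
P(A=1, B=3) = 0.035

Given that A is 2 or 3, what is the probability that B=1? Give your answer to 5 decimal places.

0.07901

P(A=2) = 0.099 + 0.020 + 0.044 + 0.072 = 0.235.
P(A=3) = 0.055 + 0.012 + 0.093 + 0.010 = 0.170.
P(A ∈ {2, 3}) = 0.235 + 0.170 = 0.405; P(B=1, A ∈ {2, 3}) = 0.020 + 0.012 = 0.032.
P(B=1 | A ∈ {2, 3}) = 0.032/0.405 = 0.07901.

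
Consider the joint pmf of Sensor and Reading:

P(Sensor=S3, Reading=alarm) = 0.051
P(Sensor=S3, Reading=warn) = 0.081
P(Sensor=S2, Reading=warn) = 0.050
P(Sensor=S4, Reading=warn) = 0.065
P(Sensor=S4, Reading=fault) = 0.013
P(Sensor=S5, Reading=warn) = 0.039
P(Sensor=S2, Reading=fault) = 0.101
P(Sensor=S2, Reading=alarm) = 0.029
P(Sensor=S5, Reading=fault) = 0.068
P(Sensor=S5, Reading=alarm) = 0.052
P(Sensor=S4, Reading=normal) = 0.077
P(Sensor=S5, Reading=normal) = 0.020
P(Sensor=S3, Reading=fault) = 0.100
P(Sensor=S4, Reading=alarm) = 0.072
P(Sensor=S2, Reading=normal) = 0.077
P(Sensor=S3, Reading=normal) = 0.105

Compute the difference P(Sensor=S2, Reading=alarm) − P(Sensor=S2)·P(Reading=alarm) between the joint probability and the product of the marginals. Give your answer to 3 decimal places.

-0.023

P(Sensor=S2) = 0.077 + 0.050 + 0.029 + 0.101 = 0.257.
P(Reading=alarm) = 0.029 + 0.051 + 0.072 + 0.052 = 0.204.
P(Sensor=S2, Reading=alarm) − P(Sensor=S2)P(Reading=alarm) = 0.029 − 0.257×0.204 = -0.023.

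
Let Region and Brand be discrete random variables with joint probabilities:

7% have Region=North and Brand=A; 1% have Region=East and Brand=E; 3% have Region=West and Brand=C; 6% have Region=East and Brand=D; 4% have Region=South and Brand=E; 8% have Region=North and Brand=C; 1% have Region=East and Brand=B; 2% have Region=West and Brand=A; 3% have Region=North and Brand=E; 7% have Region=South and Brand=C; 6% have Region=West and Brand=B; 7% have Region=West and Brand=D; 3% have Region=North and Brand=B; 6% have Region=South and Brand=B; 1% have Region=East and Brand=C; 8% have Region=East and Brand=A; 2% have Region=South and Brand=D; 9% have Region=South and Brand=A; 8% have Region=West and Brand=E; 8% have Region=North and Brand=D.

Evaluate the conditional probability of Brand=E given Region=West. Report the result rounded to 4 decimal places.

P(Region=West) = 0.02 + 0.06 + 0.03 + 0.07 + 0.08 = 0.26.
P(Brand=E | Region=West) = 0.08/0.26 = 0.3077.

0.3077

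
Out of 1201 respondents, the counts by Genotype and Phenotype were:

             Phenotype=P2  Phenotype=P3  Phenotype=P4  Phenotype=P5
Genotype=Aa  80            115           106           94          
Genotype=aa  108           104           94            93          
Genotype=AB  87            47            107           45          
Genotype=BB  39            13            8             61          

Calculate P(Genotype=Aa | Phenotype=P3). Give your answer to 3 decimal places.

0.412

Total with Phenotype=P3: 115 + 104 + 47 + 13 = 279.
P(Genotype=Aa | Phenotype=P3) = 115/279 = 0.412.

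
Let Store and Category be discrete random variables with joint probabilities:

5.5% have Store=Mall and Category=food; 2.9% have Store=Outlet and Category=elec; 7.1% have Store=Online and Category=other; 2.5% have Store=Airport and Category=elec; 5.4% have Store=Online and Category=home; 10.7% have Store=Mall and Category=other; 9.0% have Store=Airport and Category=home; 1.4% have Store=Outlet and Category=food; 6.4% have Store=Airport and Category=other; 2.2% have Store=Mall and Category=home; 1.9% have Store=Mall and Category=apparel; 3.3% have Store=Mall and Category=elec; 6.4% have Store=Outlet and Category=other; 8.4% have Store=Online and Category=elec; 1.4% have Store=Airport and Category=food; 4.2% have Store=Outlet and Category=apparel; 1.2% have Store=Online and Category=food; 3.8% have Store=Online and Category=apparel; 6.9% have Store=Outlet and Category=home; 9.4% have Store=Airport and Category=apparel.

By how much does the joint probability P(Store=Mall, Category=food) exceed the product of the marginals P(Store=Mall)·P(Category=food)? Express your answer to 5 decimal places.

P(Store=Mall) = 0.055 + 0.019 + 0.033 + 0.022 + 0.107 = 0.236.
P(Category=food) = 0.055 + 0.014 + 0.014 + 0.012 = 0.095.
P(Store=Mall, Category=food) − P(Store=Mall)P(Category=food) = 0.055 − 0.236×0.095 = 0.03258.

0.03258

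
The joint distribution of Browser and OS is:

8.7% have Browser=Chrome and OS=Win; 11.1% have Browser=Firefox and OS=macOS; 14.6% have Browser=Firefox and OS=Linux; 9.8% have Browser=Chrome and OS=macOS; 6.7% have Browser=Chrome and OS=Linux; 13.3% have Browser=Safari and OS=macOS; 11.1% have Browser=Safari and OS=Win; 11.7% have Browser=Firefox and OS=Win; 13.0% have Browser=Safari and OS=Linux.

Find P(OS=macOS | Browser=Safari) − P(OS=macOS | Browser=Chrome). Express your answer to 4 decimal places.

-0.0333

P(Browser=Safari) = 0.111 + 0.133 + 0.130 = 0.374; P(OS=macOS | Browser=Safari) = 0.133/0.374 = 0.35561.
P(Browser=Chrome) = 0.087 + 0.098 + 0.067 = 0.252; P(OS=macOS | Browser=Chrome) = 0.098/0.252 = 0.38889.
Difference = -0.0333.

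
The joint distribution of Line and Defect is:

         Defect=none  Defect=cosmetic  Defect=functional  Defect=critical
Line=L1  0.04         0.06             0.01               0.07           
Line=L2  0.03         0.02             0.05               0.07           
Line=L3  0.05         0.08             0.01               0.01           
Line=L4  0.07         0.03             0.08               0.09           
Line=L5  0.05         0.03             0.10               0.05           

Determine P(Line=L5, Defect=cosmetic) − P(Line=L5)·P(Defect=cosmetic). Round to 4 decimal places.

P(Line=L5) = 0.05 + 0.03 + 0.10 + 0.05 = 0.23.
P(Defect=cosmetic) = 0.06 + 0.02 + 0.08 + 0.03 + 0.03 = 0.22.
P(Line=L5, Defect=cosmetic) − P(Line=L5)P(Defect=cosmetic) = 0.03 − 0.23×0.22 = -0.0206.

-0.0206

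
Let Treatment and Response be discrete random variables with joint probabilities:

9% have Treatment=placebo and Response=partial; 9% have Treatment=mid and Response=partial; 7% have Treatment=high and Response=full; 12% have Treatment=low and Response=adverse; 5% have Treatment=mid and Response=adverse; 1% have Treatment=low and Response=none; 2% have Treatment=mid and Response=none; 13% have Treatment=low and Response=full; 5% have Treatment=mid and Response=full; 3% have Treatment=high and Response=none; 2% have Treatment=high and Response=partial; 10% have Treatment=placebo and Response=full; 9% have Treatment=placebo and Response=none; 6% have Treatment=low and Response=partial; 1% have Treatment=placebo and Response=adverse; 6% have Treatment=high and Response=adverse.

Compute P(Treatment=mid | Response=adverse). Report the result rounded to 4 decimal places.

P(Response=adverse) = 0.01 + 0.12 + 0.05 + 0.06 = 0.24.
P(Treatment=mid | Response=adverse) = 0.05/0.24 = 0.2083.

0.2083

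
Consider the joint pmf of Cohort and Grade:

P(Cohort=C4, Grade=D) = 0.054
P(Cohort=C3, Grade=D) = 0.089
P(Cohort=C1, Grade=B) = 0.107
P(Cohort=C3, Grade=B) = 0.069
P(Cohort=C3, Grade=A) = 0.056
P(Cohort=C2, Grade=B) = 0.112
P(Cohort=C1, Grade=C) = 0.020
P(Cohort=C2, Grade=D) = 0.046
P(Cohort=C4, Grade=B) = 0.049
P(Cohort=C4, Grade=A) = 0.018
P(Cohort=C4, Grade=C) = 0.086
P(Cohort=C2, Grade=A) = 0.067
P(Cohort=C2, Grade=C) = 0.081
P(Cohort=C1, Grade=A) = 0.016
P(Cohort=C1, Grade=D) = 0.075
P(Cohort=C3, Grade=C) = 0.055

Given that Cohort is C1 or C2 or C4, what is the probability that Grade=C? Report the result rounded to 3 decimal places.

P(Cohort=C1) = 0.016 + 0.107 + 0.020 + 0.075 = 0.218.
P(Cohort=C2) = 0.067 + 0.112 + 0.081 + 0.046 = 0.306.
P(Cohort=C4) = 0.018 + 0.049 + 0.086 + 0.054 = 0.207.
P(Cohort ∈ {C1, C2, C4}) = 0.218 + 0.306 + 0.207 = 0.731; P(Grade=C, Cohort ∈ {C1, C2, C4}) = 0.020 + 0.081 + 0.086 = 0.187.
P(Grade=C | Cohort ∈ {C1, C2, C4}) = 0.187/0.731 = 0.256.

0.256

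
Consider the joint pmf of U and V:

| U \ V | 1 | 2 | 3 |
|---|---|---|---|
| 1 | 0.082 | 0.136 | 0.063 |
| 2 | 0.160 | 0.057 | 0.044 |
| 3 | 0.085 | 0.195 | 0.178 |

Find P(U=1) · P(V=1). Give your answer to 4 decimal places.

P(U=1) = 0.082 + 0.136 + 0.063 = 0.281.
P(V=1) = 0.082 + 0.160 + 0.085 = 0.327.
Product: 0.281 × 0.327 = 0.0919.

0.0919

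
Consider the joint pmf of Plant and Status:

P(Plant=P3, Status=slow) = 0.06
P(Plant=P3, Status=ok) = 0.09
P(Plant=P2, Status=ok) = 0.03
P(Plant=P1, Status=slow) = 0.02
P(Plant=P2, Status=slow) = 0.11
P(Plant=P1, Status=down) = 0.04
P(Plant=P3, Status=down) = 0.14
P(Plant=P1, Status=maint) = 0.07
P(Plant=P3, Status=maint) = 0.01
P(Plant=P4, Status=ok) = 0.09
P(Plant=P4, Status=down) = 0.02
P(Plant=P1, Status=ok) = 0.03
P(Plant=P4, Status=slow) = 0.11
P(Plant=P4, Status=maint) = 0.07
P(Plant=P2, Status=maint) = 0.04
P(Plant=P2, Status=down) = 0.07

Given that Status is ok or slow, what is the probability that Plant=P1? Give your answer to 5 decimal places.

P(Status=ok) = 0.03 + 0.03 + 0.09 + 0.09 = 0.24.
P(Status=slow) = 0.02 + 0.11 + 0.06 + 0.11 = 0.30.
P(Status ∈ {ok, slow}) = 0.24 + 0.30 = 0.54; P(Plant=P1, Status ∈ {ok, slow}) = 0.03 + 0.02 = 0.05.
P(Plant=P1 | Status ∈ {ok, slow}) = 0.05/0.54 = 0.09259.

0.09259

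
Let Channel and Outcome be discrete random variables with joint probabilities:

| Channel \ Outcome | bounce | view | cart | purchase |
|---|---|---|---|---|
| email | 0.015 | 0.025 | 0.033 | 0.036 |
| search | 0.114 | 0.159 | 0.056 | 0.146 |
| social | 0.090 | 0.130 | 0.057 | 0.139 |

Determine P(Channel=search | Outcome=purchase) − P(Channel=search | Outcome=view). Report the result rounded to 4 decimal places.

P(Outcome=purchase) = 0.036 + 0.146 + 0.139 = 0.321; P(Channel=search | Outcome=purchase) = 0.146/0.321 = 0.45483.
P(Outcome=view) = 0.025 + 0.159 + 0.130 = 0.314; P(Channel=search | Outcome=view) = 0.159/0.314 = 0.50637.
Difference = -0.0515.

-0.0515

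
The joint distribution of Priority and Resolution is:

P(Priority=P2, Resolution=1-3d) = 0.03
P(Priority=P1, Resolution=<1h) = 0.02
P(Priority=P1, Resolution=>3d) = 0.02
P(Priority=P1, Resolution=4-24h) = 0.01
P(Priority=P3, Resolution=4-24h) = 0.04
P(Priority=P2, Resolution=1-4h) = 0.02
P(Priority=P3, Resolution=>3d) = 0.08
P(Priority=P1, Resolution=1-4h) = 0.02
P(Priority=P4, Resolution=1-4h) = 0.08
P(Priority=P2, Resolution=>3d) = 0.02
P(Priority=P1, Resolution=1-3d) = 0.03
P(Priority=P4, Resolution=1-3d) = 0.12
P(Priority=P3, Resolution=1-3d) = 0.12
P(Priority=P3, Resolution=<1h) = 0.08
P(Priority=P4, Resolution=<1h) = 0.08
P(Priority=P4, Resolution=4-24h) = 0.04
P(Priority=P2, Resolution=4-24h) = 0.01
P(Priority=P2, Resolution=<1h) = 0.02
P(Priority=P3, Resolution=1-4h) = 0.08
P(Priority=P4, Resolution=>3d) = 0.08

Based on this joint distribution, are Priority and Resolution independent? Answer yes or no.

Every cell satisfies P(Priority,Resolution) = P(Priority)·P(Resolution). For instance P(Priority=P3) = 0.40, P(Resolution=4-24h) = 0.10, and 0.40×0.10 = 0.04 matches the joint entry. So Priority and Resolution are independent.

yes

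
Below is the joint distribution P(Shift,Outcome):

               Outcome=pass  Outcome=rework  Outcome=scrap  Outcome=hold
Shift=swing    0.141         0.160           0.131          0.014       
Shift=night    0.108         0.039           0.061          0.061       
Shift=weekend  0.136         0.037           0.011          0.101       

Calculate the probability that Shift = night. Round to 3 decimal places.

P(Shift=night) = 0.108 + 0.039 + 0.061 + 0.061 = 0.269.

0.269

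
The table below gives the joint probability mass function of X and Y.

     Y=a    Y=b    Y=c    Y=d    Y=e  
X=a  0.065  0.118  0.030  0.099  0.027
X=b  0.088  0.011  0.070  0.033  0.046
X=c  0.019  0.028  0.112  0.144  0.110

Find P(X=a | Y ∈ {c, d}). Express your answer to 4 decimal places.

0.2643

P(Y=c) = 0.030 + 0.070 + 0.112 = 0.212.
P(Y=d) = 0.099 + 0.033 + 0.144 = 0.276.
P(Y ∈ {c, d}) = 0.212 + 0.276 = 0.488; P(X=a, Y ∈ {c, d}) = 0.030 + 0.099 = 0.129.
P(X=a | Y ∈ {c, d}) = 0.129/0.488 = 0.2643.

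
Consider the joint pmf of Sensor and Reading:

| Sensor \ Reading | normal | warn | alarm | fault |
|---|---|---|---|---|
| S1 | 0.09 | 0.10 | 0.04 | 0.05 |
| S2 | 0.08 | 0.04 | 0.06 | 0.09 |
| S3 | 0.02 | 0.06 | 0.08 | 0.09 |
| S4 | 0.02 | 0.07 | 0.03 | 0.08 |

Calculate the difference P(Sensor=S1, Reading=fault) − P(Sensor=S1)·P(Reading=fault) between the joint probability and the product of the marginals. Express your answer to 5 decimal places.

P(Sensor=S1) = 0.09 + 0.10 + 0.04 + 0.05 = 0.28.
P(Reading=fault) = 0.05 + 0.09 + 0.09 + 0.08 = 0.31.
P(Sensor=S1, Reading=fault) − P(Sensor=S1)P(Reading=fault) = 0.05 − 0.28×0.31 = -0.03680.

-0.03680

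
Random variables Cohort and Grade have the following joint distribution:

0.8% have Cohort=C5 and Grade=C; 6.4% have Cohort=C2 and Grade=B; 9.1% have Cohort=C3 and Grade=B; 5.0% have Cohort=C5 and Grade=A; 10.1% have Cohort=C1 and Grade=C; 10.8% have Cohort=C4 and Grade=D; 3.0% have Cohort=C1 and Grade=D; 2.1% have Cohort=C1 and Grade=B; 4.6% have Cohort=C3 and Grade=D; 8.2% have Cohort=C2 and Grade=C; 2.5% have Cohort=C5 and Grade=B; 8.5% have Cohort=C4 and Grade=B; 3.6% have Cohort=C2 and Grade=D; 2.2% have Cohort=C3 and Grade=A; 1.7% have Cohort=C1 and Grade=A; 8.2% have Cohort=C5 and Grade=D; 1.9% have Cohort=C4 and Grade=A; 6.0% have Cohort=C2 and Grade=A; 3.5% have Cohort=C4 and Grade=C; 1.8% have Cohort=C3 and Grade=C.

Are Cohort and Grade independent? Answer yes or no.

no

P(Cohort=C1) = 0.169 and P(Grade=C) = 0.244, so their product is 0.04124, but P(Cohort=C1, Grade=C) = 0.101. Since these differ, Cohort and Grade are not independent.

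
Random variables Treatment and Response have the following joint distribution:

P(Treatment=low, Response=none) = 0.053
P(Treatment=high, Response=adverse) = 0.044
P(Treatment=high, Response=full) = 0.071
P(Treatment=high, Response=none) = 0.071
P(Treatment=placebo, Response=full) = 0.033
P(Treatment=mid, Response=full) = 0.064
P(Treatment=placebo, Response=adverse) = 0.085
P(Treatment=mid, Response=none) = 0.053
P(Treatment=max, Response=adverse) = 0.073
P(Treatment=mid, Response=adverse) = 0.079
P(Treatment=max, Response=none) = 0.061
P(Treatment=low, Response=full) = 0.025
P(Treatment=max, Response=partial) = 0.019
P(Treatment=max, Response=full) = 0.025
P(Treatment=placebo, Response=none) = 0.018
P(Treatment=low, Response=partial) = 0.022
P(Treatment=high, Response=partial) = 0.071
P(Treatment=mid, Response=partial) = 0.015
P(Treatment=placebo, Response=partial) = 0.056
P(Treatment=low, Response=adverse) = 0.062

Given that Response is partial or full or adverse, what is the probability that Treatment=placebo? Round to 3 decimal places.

P(Response=partial) = 0.056 + 0.022 + 0.015 + 0.071 + 0.019 = 0.183.
P(Response=full) = 0.033 + 0.025 + 0.064 + 0.071 + 0.025 = 0.218.
P(Response=adverse) = 0.085 + 0.062 + 0.079 + 0.044 + 0.073 = 0.343.
P(Response ∈ {partial, full, adverse}) = 0.183 + 0.218 + 0.343 = 0.744; P(Treatment=placebo, Response ∈ {partial, full, adverse}) = 0.056 + 0.033 + 0.085 = 0.174.
P(Treatment=placebo | Response ∈ {partial, full, adverse}) = 0.174/0.744 = 0.234.

0.234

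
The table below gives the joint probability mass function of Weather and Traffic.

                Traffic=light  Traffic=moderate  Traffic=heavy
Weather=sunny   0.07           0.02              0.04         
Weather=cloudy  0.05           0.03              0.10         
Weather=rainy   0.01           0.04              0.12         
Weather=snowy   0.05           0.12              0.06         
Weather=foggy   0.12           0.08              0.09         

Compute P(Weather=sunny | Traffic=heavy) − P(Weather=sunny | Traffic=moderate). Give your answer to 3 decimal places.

0.029

P(Traffic=heavy) = 0.04 + 0.10 + 0.12 + 0.06 + 0.09 = 0.41; P(Weather=sunny | Traffic=heavy) = 0.04/0.41 = 0.0976.
P(Traffic=moderate) = 0.02 + 0.03 + 0.04 + 0.12 + 0.08 = 0.29; P(Weather=sunny | Traffic=moderate) = 0.02/0.29 = 0.0690.
Difference = 0.029.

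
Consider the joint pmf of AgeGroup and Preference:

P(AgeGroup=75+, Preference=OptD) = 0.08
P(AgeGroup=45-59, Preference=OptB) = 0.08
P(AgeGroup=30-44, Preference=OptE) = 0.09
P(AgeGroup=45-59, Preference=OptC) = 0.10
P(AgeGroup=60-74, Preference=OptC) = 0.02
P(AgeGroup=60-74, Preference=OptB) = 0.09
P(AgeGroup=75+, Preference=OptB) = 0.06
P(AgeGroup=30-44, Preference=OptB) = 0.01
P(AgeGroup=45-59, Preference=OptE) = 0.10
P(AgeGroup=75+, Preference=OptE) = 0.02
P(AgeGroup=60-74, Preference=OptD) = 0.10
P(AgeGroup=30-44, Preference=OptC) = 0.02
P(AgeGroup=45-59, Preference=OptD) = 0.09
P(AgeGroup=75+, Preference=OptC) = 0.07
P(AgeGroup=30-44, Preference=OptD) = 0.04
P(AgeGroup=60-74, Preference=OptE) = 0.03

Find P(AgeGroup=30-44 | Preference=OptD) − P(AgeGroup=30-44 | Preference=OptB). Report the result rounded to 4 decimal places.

P(Preference=OptD) = 0.04 + 0.09 + 0.10 + 0.08 = 0.31; P(AgeGroup=30-44 | Preference=OptD) = 0.04/0.31 = 0.12903.
P(Preference=OptB) = 0.01 + 0.08 + 0.09 + 0.06 = 0.24; P(AgeGroup=30-44 | Preference=OptB) = 0.01/0.24 = 0.04167.
Difference = 0.0874.

0.0874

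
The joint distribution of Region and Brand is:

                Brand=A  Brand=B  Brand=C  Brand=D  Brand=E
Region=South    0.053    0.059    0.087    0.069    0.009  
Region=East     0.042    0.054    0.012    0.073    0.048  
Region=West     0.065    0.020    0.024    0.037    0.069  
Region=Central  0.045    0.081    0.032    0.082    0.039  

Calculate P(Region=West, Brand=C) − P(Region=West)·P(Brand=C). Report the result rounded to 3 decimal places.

P(Region=West) = 0.065 + 0.020 + 0.024 + 0.037 + 0.069 = 0.215.
P(Brand=C) = 0.087 + 0.012 + 0.024 + 0.032 = 0.155.
P(Region=West, Brand=C) − P(Region=West)P(Brand=C) = 0.024 − 0.215×0.155 = -0.009.

-0.009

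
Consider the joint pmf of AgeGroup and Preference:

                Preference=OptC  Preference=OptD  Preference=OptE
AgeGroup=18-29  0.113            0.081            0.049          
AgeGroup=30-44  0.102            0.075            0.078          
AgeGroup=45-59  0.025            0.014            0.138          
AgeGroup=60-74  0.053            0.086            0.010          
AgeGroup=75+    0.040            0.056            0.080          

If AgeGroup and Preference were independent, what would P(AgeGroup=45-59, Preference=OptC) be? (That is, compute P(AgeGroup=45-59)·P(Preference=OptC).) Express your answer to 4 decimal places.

P(AgeGroup=45-59) = 0.025 + 0.014 + 0.138 = 0.177.
P(Preference=OptC) = 0.113 + 0.102 + 0.025 + 0.053 + 0.040 = 0.333.
Product: 0.177 × 0.333 = 0.0589.

0.0589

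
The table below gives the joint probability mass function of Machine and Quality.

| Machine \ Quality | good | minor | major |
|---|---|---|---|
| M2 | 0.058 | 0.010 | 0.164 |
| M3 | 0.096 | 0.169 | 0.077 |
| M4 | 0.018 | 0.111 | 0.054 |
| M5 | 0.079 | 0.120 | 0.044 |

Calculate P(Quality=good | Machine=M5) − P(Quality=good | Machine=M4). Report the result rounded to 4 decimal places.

P(Machine=M5) = 0.079 + 0.120 + 0.044 = 0.243; P(Quality=good | Machine=M5) = 0.079/0.243 = 0.32510.
P(Machine=M4) = 0.018 + 0.111 + 0.054 = 0.183; P(Quality=good | Machine=M4) = 0.018/0.183 = 0.09836.
Difference = 0.2267.

0.2267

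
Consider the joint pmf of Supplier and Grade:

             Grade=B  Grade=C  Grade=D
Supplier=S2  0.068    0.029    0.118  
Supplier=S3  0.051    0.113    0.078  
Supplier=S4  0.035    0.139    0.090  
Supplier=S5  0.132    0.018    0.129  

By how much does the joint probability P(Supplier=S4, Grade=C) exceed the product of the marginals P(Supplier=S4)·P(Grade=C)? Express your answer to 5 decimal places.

P(Supplier=S4) = 0.035 + 0.139 + 0.090 = 0.264.
P(Grade=C) = 0.029 + 0.113 + 0.139 + 0.018 = 0.299.
P(Supplier=S4, Grade=C) − P(Supplier=S4)P(Grade=C) = 0.139 − 0.264×0.299 = 0.06006.

0.06006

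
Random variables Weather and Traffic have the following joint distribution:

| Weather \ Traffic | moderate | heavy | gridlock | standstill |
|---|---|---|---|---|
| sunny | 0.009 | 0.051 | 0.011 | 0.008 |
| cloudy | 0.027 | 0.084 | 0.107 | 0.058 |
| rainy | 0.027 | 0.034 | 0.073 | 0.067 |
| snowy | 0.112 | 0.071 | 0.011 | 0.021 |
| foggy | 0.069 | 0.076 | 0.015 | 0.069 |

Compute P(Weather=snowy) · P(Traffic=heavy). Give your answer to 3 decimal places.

P(Weather=snowy) = 0.112 + 0.071 + 0.011 + 0.021 = 0.215.
P(Traffic=heavy) = 0.051 + 0.084 + 0.034 + 0.071 + 0.076 = 0.316.
Product: 0.215 × 0.316 = 0.068.

0.068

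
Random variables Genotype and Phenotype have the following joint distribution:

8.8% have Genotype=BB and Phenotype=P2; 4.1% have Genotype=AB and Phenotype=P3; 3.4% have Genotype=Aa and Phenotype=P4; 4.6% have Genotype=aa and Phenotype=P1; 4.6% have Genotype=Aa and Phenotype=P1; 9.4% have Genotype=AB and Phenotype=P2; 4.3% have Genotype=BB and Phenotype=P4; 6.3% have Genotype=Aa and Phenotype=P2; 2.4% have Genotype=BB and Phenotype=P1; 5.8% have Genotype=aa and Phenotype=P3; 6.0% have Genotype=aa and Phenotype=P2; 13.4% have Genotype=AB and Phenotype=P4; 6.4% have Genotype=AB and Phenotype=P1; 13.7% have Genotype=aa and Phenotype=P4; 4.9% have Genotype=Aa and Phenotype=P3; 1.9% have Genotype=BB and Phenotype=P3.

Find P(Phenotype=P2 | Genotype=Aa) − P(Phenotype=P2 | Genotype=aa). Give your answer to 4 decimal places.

0.1288

P(Genotype=Aa) = 0.046 + 0.063 + 0.049 + 0.034 = 0.192; P(Phenotype=P2 | Genotype=Aa) = 0.063/0.192 = 0.32813.
P(Genotype=aa) = 0.046 + 0.060 + 0.058 + 0.137 = 0.301; P(Phenotype=P2 | Genotype=aa) = 0.060/0.301 = 0.19934.
Difference = 0.1288.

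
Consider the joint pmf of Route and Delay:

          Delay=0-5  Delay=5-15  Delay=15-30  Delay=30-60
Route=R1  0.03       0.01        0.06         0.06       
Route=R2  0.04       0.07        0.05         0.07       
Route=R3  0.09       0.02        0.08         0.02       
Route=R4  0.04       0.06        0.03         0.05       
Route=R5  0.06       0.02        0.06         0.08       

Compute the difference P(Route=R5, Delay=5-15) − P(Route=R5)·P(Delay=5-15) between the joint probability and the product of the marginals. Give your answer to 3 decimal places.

-0.020

P(Route=R5) = 0.06 + 0.02 + 0.06 + 0.08 = 0.22.
P(Delay=5-15) = 0.01 + 0.07 + 0.02 + 0.06 + 0.02 = 0.18.
P(Route=R5, Delay=5-15) − P(Route=R5)P(Delay=5-15) = 0.02 − 0.22×0.18 = -0.020.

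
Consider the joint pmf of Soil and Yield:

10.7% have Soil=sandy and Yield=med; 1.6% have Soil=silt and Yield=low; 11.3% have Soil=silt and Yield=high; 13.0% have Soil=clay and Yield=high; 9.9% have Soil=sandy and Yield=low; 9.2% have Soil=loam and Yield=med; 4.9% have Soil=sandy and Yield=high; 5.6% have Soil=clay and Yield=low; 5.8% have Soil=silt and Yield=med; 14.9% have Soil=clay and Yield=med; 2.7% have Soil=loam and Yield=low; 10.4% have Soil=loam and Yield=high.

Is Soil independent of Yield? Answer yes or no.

P(Soil=sandy) = 0.255 and P(Yield=high) = 0.396, so their product is 0.10098, but P(Soil=sandy, Yield=high) = 0.049. Since these differ, Soil and Yield are not independent.

no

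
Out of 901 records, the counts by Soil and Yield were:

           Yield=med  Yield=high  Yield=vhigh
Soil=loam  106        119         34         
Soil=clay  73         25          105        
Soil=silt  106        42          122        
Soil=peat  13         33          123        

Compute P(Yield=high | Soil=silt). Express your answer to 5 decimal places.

Total with Soil=silt: 106 + 42 + 122 = 270.
P(Yield=high | Soil=silt) = 42/270 = 0.15556.

0.15556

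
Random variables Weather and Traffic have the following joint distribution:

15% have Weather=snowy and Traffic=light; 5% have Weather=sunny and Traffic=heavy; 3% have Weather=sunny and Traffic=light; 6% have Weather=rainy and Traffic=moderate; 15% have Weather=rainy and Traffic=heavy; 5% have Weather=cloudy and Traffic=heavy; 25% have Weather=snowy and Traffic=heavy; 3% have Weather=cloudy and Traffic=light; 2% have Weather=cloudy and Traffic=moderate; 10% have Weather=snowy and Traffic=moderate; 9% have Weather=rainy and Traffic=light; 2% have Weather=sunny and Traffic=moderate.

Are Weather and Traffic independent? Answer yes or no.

Every cell satisfies P(Weather,Traffic) = P(Weather)·P(Traffic). For instance P(Weather=snowy) = 0.50, P(Traffic=heavy) = 0.50, and 0.50×0.50 = 0.25 matches the joint entry. So Weather and Traffic are independent.

yes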